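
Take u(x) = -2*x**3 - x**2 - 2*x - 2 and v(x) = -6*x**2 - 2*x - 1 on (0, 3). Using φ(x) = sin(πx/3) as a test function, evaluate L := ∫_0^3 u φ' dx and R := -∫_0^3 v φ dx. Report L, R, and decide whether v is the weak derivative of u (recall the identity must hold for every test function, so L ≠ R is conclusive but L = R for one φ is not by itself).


LHS = -648/π^3 + 192/π, RHS = -648/π^3 + 186/π. No, v is not the weak derivative of u.

u(x) = -2*x**3 - x**2 - 2*x - 2, classical derivative u'(x) = -6*x**2 - 2*x - 2.
φ(x) = sin(πx/3), so φ'(x) = π*cos(π*x/3)/3.
Note φ(0) = φ(3) = 0, so the boundary term u·φ vanishes.
LHS = ∫_0^3 u(x) φ'(x) dx = ∫_0^3 (-2*π*x^3*cos(π*x/3)/3 - π*x^2*cos(π*x/3)/3 - 2*π*x*cos(π*x/3)/3 - 2*π*cos(π*x/3)/3) dx. Term by term:
  ∫_0^3 -2*π*cos(π*x/3)/3 dx = 0;  ∫_0^3 -2*π*x*cos(π*x/3)/3 dx = 12/π;  ∫_0^3 -2*π*x^3*cos(π*x/3)/3 dx = -648/π^3 + 162/π;
  ∫_0^3 -π*x^2*cos(π*x/3)/3 dx = 18/π.
Sum: 0 + 12/π + -648/π^3 + 162/π + 18/π = -648/π^3 + 192/π.
So LHS = -648/π^3 + 192/π.
∫_0^3 v(x) φ(x) dx = ∫_0^3 (-6*x^2*sin(π*x/3) - 2*x*sin(π*x/3) - sin(π*x/3)) dx. Term by term:
  ∫_0^3 -sin(π*x/3) dx = -6/π;  ∫_0^3 -6*x^2*sin(π*x/3) dx = -162/π + 648/π^3;  ∫_0^3 -2*x*sin(π*x/3) dx = -18/π.
Sum: -6/π + -162/π + 648/π^3 − 18/π = -186/π + 648/π^3.
So RHS = -∫_0^3 v(x) φ(x) dx = -648/π^3 + 186/π.
LHS − RHS = 6/π ≠ 0, so the identity fails.
(For a valid weak derivative the identity must hold for EVERY test function, in particular this one. The failure shows v is NOT the weak derivative of u.)
Correct weak derivative would be u'(x) = -6*x**2 - 2*x - 2.


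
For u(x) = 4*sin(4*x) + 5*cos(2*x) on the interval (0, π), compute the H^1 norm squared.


||u||_{H^1(0,π)}^2 = 397*π/2

u'(x) = -10*sin(2*x) + 16*cos(4*x).
Expand u² and (u')² and integrate term by term on (0, π), using: for integers n ≥ 1, ∫_0^π sin²(nx) dx = ∫_0^π cos²(nx) dx = π/2; for n ≠ n', ∫_0^π sin(nx)sin(n'x) dx = ∫_0^π cos(nx)cos(n'x) dx = 0; and by product-to-sum, ∫_0^π sin(nx)cos(n'x) dx = ½∫_0^π [sin((n+n')x) + sin((n−n')x)] dx, which is 0 when n+n' is even and 2n/(n²−n'²) when n+n' is odd (it need not vanish on (0, π)).
  u² squared terms: (4)²·∫sin(4x)² dx = 16·π/2 = 8*π;  (5)²·∫cos(2x)² dx = 25·π/2 = 25*π/2.
  u² cross terms: 2·(4)·(5)·∫sin(4x)·cos(2x) dx = 40·(0) = 0.
  So ∫_0^π u² dx = 8*π + 25*π/2 + 0 = 41*π/2.
  (u')² squared terms: (-10)²·∫sin(2x)² dx = 100·π/2 = 50*π;  (16)²·∫cos(4x)² dx = 256·π/2 = 128*π.
  (u')² cross terms: 2·(-10)·(16)·∫sin(2x)·cos(4x) dx = -320·(0) = 0.
  So ∫_0^π (u')² dx = 50*π + 128*π + 0 = 178*π.
||u||_{H^1}^2 = (41*π/2) + (178*π) = 397*π/2.


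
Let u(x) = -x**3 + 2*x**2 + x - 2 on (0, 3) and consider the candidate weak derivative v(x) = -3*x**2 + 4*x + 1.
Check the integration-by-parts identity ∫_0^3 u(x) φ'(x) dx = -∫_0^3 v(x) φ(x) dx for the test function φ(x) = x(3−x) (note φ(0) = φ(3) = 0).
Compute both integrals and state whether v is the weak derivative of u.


LHS = 99/20, RHS = 99/20. Yes, v = u' weakly.

u(x) = -x**3 + 2*x**2 + x - 2, classical derivative u'(x) = -3*x**2 + 4*x + 1.
φ(x) = x(3−x), so φ'(x) = 3 - 2*x.
Note φ(0) = φ(3) = 0, so the boundary term u·φ vanishes.
LHS = ∫_0^3 u(x) φ'(x) dx = ∫_0^3 (2*x^4 - 7*x^3 + 4*x^2 + 7*x - 6) dx. Term by term:
  ∫_0^3 2*x^4 dx = 486/5;  ∫_0^3 -7*x^3 dx = -567/4;  ∫_0^3 4*x^2 dx = 36;
  ∫_0^3 7*x dx = 63/2;  ∫_0^3 -6 dx = -18.
Sum: 486/5 − 567/4 + 36 + 63/2 − 18 = 99/20.
So LHS = 99/20.
∫_0^3 v(x) φ(x) dx = ∫_0^3 (3*x^4 - 13*x^3 + 11*x^2 + 3*x) dx. Term by term:
  ∫_0^3 3*x^4 dx = 729/5;  ∫_0^3 -13*x^3 dx = -1053/4;  ∫_0^3 11*x^2 dx = 99;
  ∫_0^3 3*x dx = 27/2.
Sum: 729/5 − 1053/4 + 99 + 27/2 = -99/20.
So RHS = -∫_0^3 v(x) φ(x) dx = 99/20.
LHS = RHS, so the identity holds for this test φ.
Moreover u is smooth here and v(x) = u'(x) = -3*x**2 + 4*x + 1 pointwise, so the identity holds for every test function. Hence v is the weak derivative of u.


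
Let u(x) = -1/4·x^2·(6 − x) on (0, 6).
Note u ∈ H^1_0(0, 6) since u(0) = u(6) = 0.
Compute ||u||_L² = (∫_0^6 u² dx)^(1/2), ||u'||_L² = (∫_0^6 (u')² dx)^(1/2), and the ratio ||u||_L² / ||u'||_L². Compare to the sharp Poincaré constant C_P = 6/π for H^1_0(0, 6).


||u||_L² / ||u'||_L² = 3*sqrt(14)/7 < C_P = 6/π.

u(x) = -1/4·x^2·(6 − x), so u'(x) = 3*x*(x - 4)/4.
u(x) = -1/4·x^2·(6 − x) vanishes at x = 0 and x = 6, so u ∈ H^1_0(0, 6). Differentiate via the product rule and integrate the resulting polynomials term by term.
  ∫_0^6 u² dx = ∫_0^6 (x^6/16 - 3*x^5/4 + 9*x^4/4) dx. Term by term:
    ∫_0^6 x^6/16 dx = 17496/7;  ∫_0^6 -3*x^5/4 dx = -5832;  ∫_0^6 9*x^4/4 dx = 17496/5.
  Sum: 17496/7 − 5832 + 17496/5 = 5832/35.
  ∫_0^6 (u')² dx = ∫_0^6 (9*x^4/16 - 9*x^3/2 + 9*x^2) dx. Term by term:
    ∫_0^6 9*x^4/16 dx = 4374/5;  ∫_0^6 -9*x^3/2 dx = -1458;  ∫_0^6 9*x^2 dx = 648.
  Sum: 4374/5 − 1458 + 648 = 324/5.
∫_0^6 u² dx = 5832/35, so ||u||_L² = 54*sqrt(70)/35.
∫_0^6 (u')² dx = 324/5, so ||u'||_L² = 18*sqrt(5)/5.
Ratio ||u||_L² / ||u'||_L² = 3*sqrt(14)/7.
Sharp Poincaré constant on H^1_0(0, 6) is C_P = L/π = 6/π, achieved by sin(π/6·x).
A polynomial bump cannot attain the sharp Poincaré constant (only the first sine eigenfunction does), so the ratio is strictly less than C_P, consistent with ||u||_L² ≤ C_P ||u'||_L².


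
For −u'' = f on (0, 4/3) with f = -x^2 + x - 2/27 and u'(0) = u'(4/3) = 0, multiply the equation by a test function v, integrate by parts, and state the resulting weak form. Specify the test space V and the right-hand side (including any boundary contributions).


V = H^1(0, 4/3) (no boundary constraint on v; u is determined up to an additive constant); weak form: ∫_0^4/3 u'v' dx = ∫_0^4/3 (-x^2 + x - 2/27) v dx for all v ∈ V.

Multiply both sides by a test function v and integrate from 0 to 4/3:
  ∫_0^4/3 −u''(x) v(x) dx = ∫_0^4/3 f(x) v(x) dx.
Integrate the LHS by parts once:
  ∫_0^4/3 −u'' v dx = −[u'(x) v(x)]_0^4/3 + ∫_0^4/3 u'(x) v'(x) dx.
Thus ∫_0^4/3 u'(x) v'(x) dx = ∫_0^4/3 f(x) v(x) dx + [u'(x) v(x)]_0^4/3.
Choose V so that boundary terms are either known or forced to vanish.
u has homogeneous Neumann: u'(0) = u'(4/3) = 0. So [u' v]_0^4/3 = 0·v(4/3) − 0·v(0) = 0 for any v; take V = H^1(0, 4/3).
Weak formulation: find u (satisfying any essential BC) such that ∫_0^4/3 u'(x) v'(x) dx = ∫_0^4/3 f v dx for all v ∈ V (homogeneous Neumann, so boundary terms vanish).
Substituting f(x) = -x^2 + x - 2/27, the right-hand side is ∫_0^4/3 (-x^2 + x - 2/27) v dx.
Compatibility check (pure Neumann): taking v ≡ 1 ∈ V gives 0 = ∫_0^4/3 f dx + (0) − (0), i.e. ∫_0^4/3 f dx must equal u'(0) − u'(4/3) = 0. Indeed ∫_0^4/3 (-x^2 + x - 2/27) dx = 0, so the data are compatible. The solution is then unique only up to an additive constant (fix it e.g. by requiring ∫_0^4/3 u dx = 0).


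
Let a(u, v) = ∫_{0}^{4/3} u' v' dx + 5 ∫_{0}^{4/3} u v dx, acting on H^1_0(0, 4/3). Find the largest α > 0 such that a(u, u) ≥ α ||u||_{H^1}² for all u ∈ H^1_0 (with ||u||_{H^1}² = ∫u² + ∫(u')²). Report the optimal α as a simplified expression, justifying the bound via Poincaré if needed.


α = 1

Coercivity of a(·,·) on H^1_0(0, 4/3) means a(u, u) ≥ α ||u||_{H^1}² for every u ∈ H^1_0.
The interval has length L = 4/3, and Poincaré/coercivity depend only on L. Here a(u, u) = ∫(u')² + (5)·∫u².
Here c = 5 ≥ 1, so a(u,u) = ∫(u')² + c∫u² ≥ ∫(u')² + ∫u² = ||u||_{H^1}², i.e. α = 1 works. No larger α is possible: a(u,u) ≥ α||u||_{H^1}² means (1−α)∫(u')² ≥ (α−c)∫u², and for the modes u_n = sin(nπ(x−x₀)/L) (x₀ the left endpoint) one has ∫u_n²/∫(u_n')² = (L/(nπ))² → 0, so a(u_n,u_n)/||u_n||_{H^1}² → 1. Hence the optimal constant is α = 1.
Therefore α = 1.


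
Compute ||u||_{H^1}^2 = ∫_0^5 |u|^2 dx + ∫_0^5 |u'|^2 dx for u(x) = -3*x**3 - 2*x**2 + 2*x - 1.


||u||_{H^1}^2 = 2625475/14

The H^1 norm (squared) on an interval (0, L) is
  ||u||_{H^1}^2 = ∫_0^L u(x)^2 dx + ∫_0^L u'(x)^2 dx.
Compute u'(x) = -9*x**2 - 4*x + 2.
Then u(x)^2 = 9*x**6 + 12*x**5 - 8*x**4 - 2*x**3 + 8*x**2 - 4*x + 1 and u'(x)^2 = 81*x**4 + 72*x**3 - 20*x**2 - 16*x + 4.
Integrate each monomial from 0 to 5 using ∫_0^5 c·x^n dx = c·5^(n+1)/(n+1):
  ∫_0^5 u(x)^2 dx = ∫_0^5 (9*x^6 + 12*x^5 - 8*x^4 - 2*x^3 + 8*x^2 - 4*x + 1) dx. Term by term:
    ∫_0^5 9*x^6 dx = 703125/7;  ∫_0^5 12*x^5 dx = 31250;  ∫_0^5 -8*x^4 dx = -5000;
    ∫_0^5 -2*x^3 dx = -625/2;  ∫_0^5 8*x^2 dx = 1000/3;  ∫_0^5 -4*x dx = -50;
    ∫_0^5 1 dx = 5.
  Sum: 703125/7 + 31250 − 5000 − 625/2 + 1000/3 − 50 + 5 = 5320235/42.
  ∫_0^5 u'(x)^2 dx = ∫_0^5 (81*x^4 + 72*x^3 - 20*x^2 - 16*x + 4) dx. Term by term:
    ∫_0^5 81*x^4 dx = 50625;  ∫_0^5 72*x^3 dx = 11250;  ∫_0^5 -20*x^2 dx = -2500/3;
    ∫_0^5 -16*x dx = -200;  ∫_0^5 4 dx = 20.
  Sum: 50625 + 11250 − 2500/3 − 200 + 20 = 182585/3.
Adding: ||u||_{H^1}^2 = 5320235/42 + 182585/3 = 2625475/14.


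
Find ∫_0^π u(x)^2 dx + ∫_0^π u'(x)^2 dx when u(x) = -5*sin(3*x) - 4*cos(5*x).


||u||_{H^1(0,π)}^2 = 333*π

u'(x) = 20*sin(5*x) - 15*cos(3*x).
Expand u² and (u')² and integrate term by term on (0, π), using: for integers n ≥ 1, ∫_0^π sin²(nx) dx = ∫_0^π cos²(nx) dx = π/2; for n ≠ n', ∫_0^π sin(nx)sin(n'x) dx = ∫_0^π cos(nx)cos(n'x) dx = 0; and by product-to-sum, ∫_0^π sin(nx)cos(n'x) dx = ½∫_0^π [sin((n+n')x) + sin((n−n')x)] dx, which is 0 when n+n' is even and 2n/(n²−n'²) when n+n' is odd (it need not vanish on (0, π)).
  u² squared terms: (-5)²·∫sin(3x)² dx = 25·π/2 = 25*π/2;  (-4)²·∫cos(5x)² dx = 16·π/2 = 8*π.
  u² cross terms: 2·(-5)·(-4)·∫sin(3x)·cos(5x) dx = 40·(0) = 0.
  So ∫_0^π u² dx = 25*π/2 + 8*π + 0 = 41*π/2.
  (u')² squared terms: (-15)²·∫cos(3x)² dx = 225·π/2 = 225*π/2;  (20)²·∫sin(5x)² dx = 400·π/2 = 200*π.
  (u')² cross terms: 2·(-15)·(20)·∫cos(3x)·sin(5x) dx = -600·(0) = 0.
  So ∫_0^π (u')² dx = 225*π/2 + 200*π + 0 = 625*π/2.
||u||_{H^1}^2 = (41*π/2) + (625*π/2) = 333*π.


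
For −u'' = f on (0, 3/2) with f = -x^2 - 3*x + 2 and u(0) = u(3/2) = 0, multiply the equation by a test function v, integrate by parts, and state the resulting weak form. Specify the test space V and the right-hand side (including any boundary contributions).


V = H^1_0(0, 3/2) (so v(0) = v(3/2) = 0); weak form: ∫_0^3/2 u'v' dx = ∫_0^3/2 (-x^2 - 3*x + 2) v dx for all v ∈ V.

Multiply both sides by a test function v and integrate from 0 to 3/2:
  ∫_0^3/2 −u''(x) v(x) dx = ∫_0^3/2 f(x) v(x) dx.
Integrate the LHS by parts once:
  ∫_0^3/2 −u'' v dx = −[u'(x) v(x)]_0^3/2 + ∫_0^3/2 u'(x) v'(x) dx.
Thus ∫_0^3/2 u'(x) v'(x) dx = ∫_0^3/2 f(x) v(x) dx + [u'(x) v(x)]_0^3/2.
Choose V so that boundary terms are either known or forced to vanish.
u is Dirichlet: u(0) = u(3/2) = 0. Let V = H^1_0(0, 3/2); then v(0) = v(3/2) = 0, and [u' v]_0^3/2 = 0.
Weak formulation: find u (satisfying any essential BC) such that ∫_0^3/2 u'(x) v'(x) dx = ∫_0^3/2 f v dx for all v ∈ V.
Substituting f(x) = -x^2 - 3*x + 2, the right-hand side is ∫_0^3/2 (-x^2 - 3*x + 2) v dx.


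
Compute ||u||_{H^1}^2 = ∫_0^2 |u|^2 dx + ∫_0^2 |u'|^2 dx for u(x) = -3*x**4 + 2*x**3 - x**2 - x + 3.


||u||_{H^1}^2 = 28048/15

The H^1 norm (squared) on an interval (0, L) is
  ||u||_{H^1}^2 = ∫_0^L u(x)^2 dx + ∫_0^L u'(x)^2 dx.
Compute u'(x) = -12*x**3 + 6*x**2 - 2*x - 1.
Then u(x)^2 = 9*x**8 - 12*x**7 + 10*x**6 + 2*x**5 - 21*x**4 + 14*x**3 - 5*x**2 - 6*x + 9 and u'(x)^2 = 144*x**6 - 144*x**5 + 84*x**4 - 8*x**2 + 4*x + 1.
Integrate each monomial from 0 to 2 using ∫_0^2 c·x^n dx = c·2^(n+1)/(n+1):
  ∫_0^2 u(x)^2 dx = ∫_0^2 (9*x^8 - 12*x^7 + 10*x^6 + 2*x^5 - 21*x^4 + 14*x^3 - 5*x^2 - 6*x + 9) dx. Term by term:
    ∫_0^2 9*x^8 dx = 512;  ∫_0^2 -12*x^7 dx = -384;  ∫_0^2 10*x^6 dx = 1280/7;
    ∫_0^2 2*x^5 dx = 64/3;  ∫_0^2 -21*x^4 dx = -672/5;  ∫_0^2 14*x^3 dx = 56;
    ∫_0^2 -5*x^2 dx = -40/3;  ∫_0^2 -6*x dx = -12;  ∫_0^2 9 dx = 18.
  Sum: 512 − 384 + 1280/7 + 64/3 − 672/5 + 56 − 40/3 − 12 + 18 = 8626/35.
  ∫_0^2 u'(x)^2 dx = ∫_0^2 (144*x^6 - 144*x^5 + 84*x^4 - 8*x^2 + 4*x + 1) dx. Term by term:
    ∫_0^2 144*x^6 dx = 18432/7;  ∫_0^2 -144*x^5 dx = -1536;  ∫_0^2 84*x^4 dx = 2688/5;
    ∫_0^2 -8*x^2 dx = -64/3;  ∫_0^2 4*x dx = 8;  ∫_0^2 1 dx = 2.
  Sum: 18432/7 − 1536 + 2688/5 − 64/3 + 8 + 2 = 170458/105.
Adding: ||u||_{H^1}^2 = 8626/35 + 170458/105 = 28048/15.


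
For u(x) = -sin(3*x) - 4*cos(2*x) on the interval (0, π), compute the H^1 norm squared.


||u||_{H^1(0,π)}^2 = 48 + 45*π

u'(x) = 8*sin(2*x) - 3*cos(3*x).
Expand u² and (u')² and integrate term by term on (0, π), using: for integers n ≥ 1, ∫_0^π sin²(nx) dx = ∫_0^π cos²(nx) dx = π/2; for n ≠ n', ∫_0^π sin(nx)sin(n'x) dx = ∫_0^π cos(nx)cos(n'x) dx = 0; and by product-to-sum, ∫_0^π sin(nx)cos(n'x) dx = ½∫_0^π [sin((n+n')x) + sin((n−n')x)] dx, which is 0 when n+n' is even and 2n/(n²−n'²) when n+n' is odd (it need not vanish on (0, π)).
  u² squared terms: (-1)²·∫sin(3x)² dx = 1·π/2 = π/2;  (-4)²·∫cos(2x)² dx = 16·π/2 = 8*π.
  u² cross terms: 2·(-1)·(-4)·∫sin(3x)·cos(2x) dx = 8·(6/5) = 48/5.
  So ∫_0^π u² dx = π/2 + 8*π + 48/5 = 48/5 + 17*π/2.
  (u')² squared terms: (-3)²·∫cos(3x)² dx = 9·π/2 = 9*π/2;  (8)²·∫sin(2x)² dx = 64·π/2 = 32*π.
  (u')² cross terms: 2·(-3)·(8)·∫cos(3x)·sin(2x) dx = -48·(-4/5) = 192/5.
  So ∫_0^π (u')² dx = 9*π/2 + 32*π + 192/5 = 192/5 + 73*π/2.
||u||_{H^1}^2 = (48/5 + 17*π/2) + (192/5 + 73*π/2) = 48 + 45*π.


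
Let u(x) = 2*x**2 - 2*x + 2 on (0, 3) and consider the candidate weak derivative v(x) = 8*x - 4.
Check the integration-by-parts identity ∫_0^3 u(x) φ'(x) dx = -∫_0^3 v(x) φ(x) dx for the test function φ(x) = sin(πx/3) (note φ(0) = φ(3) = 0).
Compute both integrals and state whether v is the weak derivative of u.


LHS = -24/π, RHS = -48/π. No, v is not the weak derivative of u.

u(x) = 2*x**2 - 2*x + 2, classical derivative u'(x) = 4*x - 2.
φ(x) = sin(πx/3), so φ'(x) = π*cos(π*x/3)/3.
Note φ(0) = φ(3) = 0, so the boundary term u·φ vanishes.
LHS = ∫_0^3 u(x) φ'(x) dx = ∫_0^3 (2*π*x^2*cos(π*x/3)/3 - 2*π*x*cos(π*x/3)/3 + 2*π*cos(π*x/3)/3) dx. Term by term:
  ∫_0^3 2*π*cos(π*x/3)/3 dx = 0;  ∫_0^3 -2*π*x*cos(π*x/3)/3 dx = 12/π;  ∫_0^3 2*π*x^2*cos(π*x/3)/3 dx = -36/π.
Sum: 0 + 12/π − 36/π = -24/π.
So LHS = -24/π.
∫_0^3 v(x) φ(x) dx = ∫_0^3 (8*x*sin(π*x/3) - 4*sin(π*x/3)) dx. Term by term:
  ∫_0^3 -4*sin(π*x/3) dx = -24/π;  ∫_0^3 8*x*sin(π*x/3) dx = 72/π.
Sum: -24/π + 72/π = 48/π.
So RHS = -∫_0^3 v(x) φ(x) dx = -48/π.
LHS − RHS = 24/π ≠ 0, so the identity fails.
(For a valid weak derivative the identity must hold for EVERY test function, in particular this one. The failure shows v is NOT the weak derivative of u.)
Correct weak derivative would be u'(x) = 4*x - 2.


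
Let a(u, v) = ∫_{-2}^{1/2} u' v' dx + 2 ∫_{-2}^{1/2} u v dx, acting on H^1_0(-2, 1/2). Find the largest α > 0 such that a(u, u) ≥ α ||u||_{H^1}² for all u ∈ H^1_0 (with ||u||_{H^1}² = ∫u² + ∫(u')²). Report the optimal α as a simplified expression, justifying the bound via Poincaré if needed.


α = 1

Coercivity of a(·,·) on H^1_0(-2, 1/2) means a(u, u) ≥ α ||u||_{H^1}² for every u ∈ H^1_0.
The interval has length L = 5/2, and Poincaré/coercivity depend only on L. Here a(u, u) = ∫(u')² + (2)·∫u².
Here c = 2 ≥ 1, so a(u,u) = ∫(u')² + c∫u² ≥ ∫(u')² + ∫u² = ||u||_{H^1}², i.e. α = 1 works. No larger α is possible: a(u,u) ≥ α||u||_{H^1}² means (1−α)∫(u')² ≥ (α−c)∫u², and for the modes u_n = sin(nπ(x−x₀)/L) (x₀ the left endpoint) one has ∫u_n²/∫(u_n')² = (L/(nπ))² → 0, so a(u_n,u_n)/||u_n||_{H^1}² → 1. Hence the optimal constant is α = 1.
Therefore α = 1.


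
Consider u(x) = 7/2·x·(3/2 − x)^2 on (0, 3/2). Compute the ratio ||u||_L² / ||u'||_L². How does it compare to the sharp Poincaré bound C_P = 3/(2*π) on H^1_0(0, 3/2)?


||u||_L² / ||u'||_L² = 3*sqrt(14)/28 < C_P = 3/(2*π).

u(x) = 7/2·x·(3/2 − x)^2, so u'(x) = 21*x^2/2 - 21*x + 63/8.
u(x) = 7/2·x·(3/2 − x)^2 vanishes at x = 0 and x = 3/2, so u ∈ H^1_0(0, 3/2). Differentiate via the product rule and integrate the resulting polynomials term by term.
  ∫_0^3/2 u² dx = ∫_0^3/2 (49*x^6/4 - 147*x^5/2 + 1323*x^4/8 - 1323*x^3/8 + 3969*x^2/64) dx. Term by term:
    ∫_0^3/2 49*x^6/4 dx = 15309/512;  ∫_0^3/2 -147*x^5/2 dx = -35721/256;  ∫_0^3/2 1323*x^4/8 dx = 321489/1280;
    ∫_0^3/2 -1323*x^3/8 dx = -107163/512;  ∫_0^3/2 3969*x^2/64 dx = 35721/512.
  Sum: 15309/512 − 35721/256 + 321489/1280 − 107163/512 + 35721/512 = 5103/2560.
  ∫_0^3/2 (u')² dx = ∫_0^3/2 (441*x^4/4 - 441*x^3 + 4851*x^2/8 - 1323*x/4 + 3969/64) dx. Term by term:
    ∫_0^3/2 441*x^4/4 dx = 107163/640;  ∫_0^3/2 -441*x^3 dx = -35721/64;  ∫_0^3/2 4851*x^2/8 dx = 43659/64;
    ∫_0^3/2 -1323*x/4 dx = -11907/32;  ∫_0^3/2 3969/64 dx = 11907/128.
  Sum: 107163/640 − 35721/64 + 43659/64 − 11907/32 + 11907/128 = 3969/320.
∫_0^3/2 u² dx = 5103/2560, so ||u||_L² = 27*sqrt(70)/160.
∫_0^3/2 (u')² dx = 3969/320, so ||u'||_L² = 63*sqrt(5)/40.
Ratio ||u||_L² / ||u'||_L² = 3*sqrt(14)/28.
Sharp Poincaré constant on H^1_0(0, 3/2) is C_P = L/π = 3/(2*π), achieved by sin(2*π/3·x).
A polynomial bump cannot attain the sharp Poincaré constant (only the first sine eigenfunction does), so the ratio is strictly less than C_P, consistent with ||u||_L² ≤ C_P ||u'||_L².


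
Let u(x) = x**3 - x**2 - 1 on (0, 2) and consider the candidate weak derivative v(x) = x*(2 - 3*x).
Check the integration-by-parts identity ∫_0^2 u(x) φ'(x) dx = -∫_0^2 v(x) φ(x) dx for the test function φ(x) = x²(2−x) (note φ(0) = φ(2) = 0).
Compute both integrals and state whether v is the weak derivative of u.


LHS = -16/5, RHS = 16/5. No, v is not the weak derivative of u.

u(x) = x**3 - x**2 - 1, classical derivative u'(x) = 3*x**2 - 2*x.
φ(x) = x²(2−x), so φ'(x) = x*(4 - 3*x).
Note φ(0) = φ(2) = 0, so the boundary term u·φ vanishes.
LHS = ∫_0^2 u(x) φ'(x) dx = ∫_0^2 (-3*x^5 + 7*x^4 - 4*x^3 + 3*x^2 - 4*x) dx. Term by term:
  ∫_0^2 -3*x^5 dx = -32;  ∫_0^2 7*x^4 dx = 224/5;  ∫_0^2 -4*x^3 dx = -16;
  ∫_0^2 3*x^2 dx = 8;  ∫_0^2 -4*x dx = -8.
Sum: -32 + 224/5 − 16 + 8 − 8 = -16/5.
So LHS = -16/5.
∫_0^2 v(x) φ(x) dx = ∫_0^2 (3*x^5 - 8*x^4 + 4*x^3) dx. Term by term:
  ∫_0^2 3*x^5 dx = 32;  ∫_0^2 -8*x^4 dx = -256/5;  ∫_0^2 4*x^3 dx = 16.
Sum: 32 − 256/5 + 16 = -16/5.
So RHS = -∫_0^2 v(x) φ(x) dx = 16/5.
LHS − RHS = -32/5 ≠ 0, so the identity fails.
(For a valid weak derivative the identity must hold for EVERY test function, in particular this one. The failure shows v is NOT the weak derivative of u.)
Correct weak derivative would be u'(x) = 3*x**2 - 2*x.


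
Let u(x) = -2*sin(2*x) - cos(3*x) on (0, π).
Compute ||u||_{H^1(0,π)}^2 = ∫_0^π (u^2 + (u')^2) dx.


||u||_{H^1(0,π)}^2 = -32 + 15*π

u'(x) = 3*sin(3*x) - 4*cos(2*x).
Expand u² and (u')² and integrate term by term on (0, π), using: for integers n ≥ 1, ∫_0^π sin²(nx) dx = ∫_0^π cos²(nx) dx = π/2; for n ≠ n', ∫_0^π sin(nx)sin(n'x) dx = ∫_0^π cos(nx)cos(n'x) dx = 0; and by product-to-sum, ∫_0^π sin(nx)cos(n'x) dx = ½∫_0^π [sin((n+n')x) + sin((n−n')x)] dx, which is 0 when n+n' is even and 2n/(n²−n'²) when n+n' is odd (it need not vanish on (0, π)).
  u² squared terms: (-1)²·∫cos(3x)² dx = 1·π/2 = π/2;  (-2)²·∫sin(2x)² dx = 4·π/2 = 2*π.
  u² cross terms: 2·(-1)·(-2)·∫cos(3x)·sin(2x) dx = 4·(-4/5) = -16/5.
  So ∫_0^π u² dx = π/2 + 2*π − 16/5 = -16/5 + 5*π/2.
  (u')² squared terms: (-4)²·∫cos(2x)² dx = 16·π/2 = 8*π;  (3)²·∫sin(3x)² dx = 9·π/2 = 9*π/2.
  (u')² cross terms: 2·(-4)·(3)·∫cos(2x)·sin(3x) dx = -24·(6/5) = -144/5.
  So ∫_0^π (u')² dx = 8*π + 9*π/2 − 144/5 = -144/5 + 25*π/2.
||u||_{H^1}^2 = (-16/5 + 5*π/2) + (-144/5 + 25*π/2) = -32 + 15*π.


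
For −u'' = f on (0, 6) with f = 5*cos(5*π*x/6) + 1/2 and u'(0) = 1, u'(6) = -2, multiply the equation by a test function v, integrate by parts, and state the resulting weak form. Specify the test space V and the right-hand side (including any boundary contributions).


V = H^1(0, 6) (v unrestricted at boundary; u is determined up to an additive constant); weak form: ∫_0^6 u'v' dx = ∫_0^6 (5*cos(5*π*x/6) + 1/2) v dx − 2·v(6) − v(0) for all v ∈ V.

Multiply both sides by a test function v and integrate from 0 to 6:
  ∫_0^6 −u''(x) v(x) dx = ∫_0^6 f(x) v(x) dx.
Integrate the LHS by parts once:
  ∫_0^6 −u'' v dx = −[u'(x) v(x)]_0^6 + ∫_0^6 u'(x) v'(x) dx.
Thus ∫_0^6 u'(x) v'(x) dx = ∫_0^6 f(x) v(x) dx + [u'(x) v(x)]_0^6.
Choose V so that boundary terms are either known or forced to vanish.
u has inhomogeneous Neumann u'(0) = 1, u'(6) = -2. [u' v]_0^6 = (-2)·v(6) − (1)·v(0) = − 2·v(6) − v(0). Take V = H^1(0, 6); boundary term becomes part of RHS.
Weak formulation: find u (satisfying any essential BC) such that ∫_0^6 u'(x) v'(x) dx = ∫_0^6 f v dx − 2·v(6) − v(0) for all v ∈ V (Neumann data are natural BCs: they enter the RHS as boundary terms).
Substituting f(x) = 5*cos(5*π*x/6) + 1/2, the right-hand side is ∫_0^6 (5*cos(5*π*x/6) + 1/2) v dx − 2·v(6) − v(0).
Compatibility check (pure Neumann): taking v ≡ 1 ∈ V gives 0 = ∫_0^6 f dx + (-2) − (1), i.e. ∫_0^6 f dx must equal u'(0) − u'(6) = 3. Indeed ∫_0^6 (5*cos(5*π*x/6) + 1/2) dx = 3, so the data are compatible. The solution is then unique only up to an additive constant (fix it e.g. by requiring ∫_0^6 u dx = 0).


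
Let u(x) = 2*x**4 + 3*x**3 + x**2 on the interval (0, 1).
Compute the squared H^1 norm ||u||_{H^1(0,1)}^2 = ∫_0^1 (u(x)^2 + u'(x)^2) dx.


||u||_{H^1}^2 = 6397/90

The H^1 norm (squared) on an interval (0, L) is
  ||u||_{H^1}^2 = ∫_0^L u(x)^2 dx + ∫_0^L u'(x)^2 dx.
Compute u'(x) = 8*x**3 + 9*x**2 + 2*x.
Then u(x)^2 = 4*x**8 + 12*x**7 + 13*x**6 + 6*x**5 + x**4 and u'(x)^2 = 64*x**6 + 144*x**5 + 113*x**4 + 36*x**3 + 4*x**2.
Integrate each monomial from 0 to 1 using ∫_0^1 c·x^n dx = c·1^(n+1)/(n+1):
  ∫_0^1 u(x)^2 dx = ∫_0^1 (4*x^8 + 12*x^7 + 13*x^6 + 6*x^5 + x^4) dx. Term by term:
    ∫_0^1 4*x^8 dx = 4/9;  ∫_0^1 12*x^7 dx = 3/2;  ∫_0^1 13*x^6 dx = 13/7;
    ∫_0^1 6*x^5 dx = 1;  ∫_0^1 x^4 dx = 1/5.
  Sum: 4/9 + 3/2 + 13/7 + 1 + 1/5 = 3151/630.
  ∫_0^1 u'(x)^2 dx = ∫_0^1 (64*x^6 + 144*x^5 + 113*x^4 + 36*x^3 + 4*x^2) dx. Term by term:
    ∫_0^1 64*x^6 dx = 64/7;  ∫_0^1 144*x^5 dx = 24;  ∫_0^1 113*x^4 dx = 113/5;
    ∫_0^1 36*x^3 dx = 9;  ∫_0^1 4*x^2 dx = 4/3.
  Sum: 64/7 + 24 + 113/5 + 9 + 4/3 = 6938/105.
Adding: ||u||_{H^1}^2 = 3151/630 + 6938/105 = 6397/90.


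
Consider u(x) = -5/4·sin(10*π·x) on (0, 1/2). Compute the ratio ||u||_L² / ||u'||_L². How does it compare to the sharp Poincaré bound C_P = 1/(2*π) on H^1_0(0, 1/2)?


||u||_L² / ||u'||_L² = 1/(10*π) < C_P = 1/(2*π).

u(x) = -5/4·sin(10*π·x), so u'(x) = -25*π*cos(10*π*x)/2.
Writing u(x) = A·sin(kπx/L) with A = -5/4 and k = 5, use ∫_0^L sin²(kπx/L) dx = L/2 and ∫_0^L cos²(kπx/L) dx = L/2.
u² = 25/16·sin²(10*π·x) and (u')² = 625*π^2/4·cos²(10*π·x), and each of sin², cos² integrates to L/2 = 1/4 over (0, 1/2).
∫_0^1/2 u² dx = 25/64, so ||u||_L² = 5/8.
∫_0^1/2 (u')² dx = 625*π^2/16, so ||u'||_L² = 25*π/4.
Ratio ||u||_L² / ||u'||_L² = 1/(10*π).
Sharp Poincaré constant on H^1_0(0, 1/2) is C_P = L/π = 1/(2*π), achieved by sin(2*π·x).
This is the k = 5 harmonic; the ratio L/(kπ) is strictly less than C_P = L/π, consistent with the sharp inequality ||u||_L² ≤ C_P ||u'||_L².


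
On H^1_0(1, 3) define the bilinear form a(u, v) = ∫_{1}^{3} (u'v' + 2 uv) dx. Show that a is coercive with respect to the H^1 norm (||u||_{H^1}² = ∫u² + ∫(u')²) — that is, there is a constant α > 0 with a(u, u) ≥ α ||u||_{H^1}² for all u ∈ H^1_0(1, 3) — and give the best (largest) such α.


α = 1

Coercivity of a(·,·) on H^1_0(1, 3) means a(u, u) ≥ α ||u||_{H^1}² for every u ∈ H^1_0.
The interval has length L = 2, and Poincaré/coercivity depend only on L. Here a(u, u) = ∫(u')² + (2)·∫u².
Here c = 2 ≥ 1, so a(u,u) = ∫(u')² + c∫u² ≥ ∫(u')² + ∫u² = ||u||_{H^1}², i.e. α = 1 works. No larger α is possible: a(u,u) ≥ α||u||_{H^1}² means (1−α)∫(u')² ≥ (α−c)∫u², and for the modes u_n = sin(nπ(x−x₀)/L) (x₀ the left endpoint) one has ∫u_n²/∫(u_n')² = (L/(nπ))² → 0, so a(u_n,u_n)/||u_n||_{H^1}² → 1. Hence the optimal constant is α = 1.
Therefore α = 1.


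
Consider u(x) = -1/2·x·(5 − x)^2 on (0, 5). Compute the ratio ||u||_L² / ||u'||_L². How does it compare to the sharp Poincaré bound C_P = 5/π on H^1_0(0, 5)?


||u||_L² / ||u'||_L² = 5*sqrt(14)/14 < C_P = 5/π.

u(x) = -1/2·x·(5 − x)^2, so u'(x) = (5 - 3*x)*(x - 5)/2.
u(x) = -1/2·x·(5 − x)^2 vanishes at x = 0 and x = 5, so u ∈ H^1_0(0, 5). Differentiate via the product rule and integrate the resulting polynomials term by term.
  ∫_0^5 u² dx = ∫_0^5 (x^6/4 - 5*x^5 + 75*x^4/2 - 125*x^3 + 625*x^2/4) dx. Term by term:
    ∫_0^5 x^6/4 dx = 78125/28;  ∫_0^5 -5*x^5 dx = -78125/6;  ∫_0^5 75*x^4/2 dx = 46875/2;
    ∫_0^5 -125*x^3 dx = -78125/4;  ∫_0^5 625*x^2/4 dx = 78125/12.
  Sum: 78125/28 − 78125/6 + 46875/2 − 78125/4 + 78125/12 = 15625/84.
  ∫_0^5 (u')² dx = ∫_0^5 (9*x^4/4 - 30*x^3 + 275*x^2/2 - 250*x + 625/4) dx. Term by term:
    ∫_0^5 9*x^4/4 dx = 5625/4;  ∫_0^5 -30*x^3 dx = -9375/2;  ∫_0^5 275*x^2/2 dx = 34375/6;
    ∫_0^5 -250*x dx = -3125;  ∫_0^5 625/4 dx = 3125/4.
  Sum: 5625/4 − 9375/2 + 34375/6 − 3125 + 3125/4 = 625/6.
∫_0^5 u² dx = 15625/84, so ||u||_L² = 125*sqrt(21)/42.
∫_0^5 (u')² dx = 625/6, so ||u'||_L² = 25*sqrt(6)/6.
Ratio ||u||_L² / ||u'||_L² = 5*sqrt(14)/14.
Sharp Poincaré constant on H^1_0(0, 5) is C_P = L/π = 5/π, achieved by sin(π/5·x).
A polynomial bump cannot attain the sharp Poincaré constant (only the first sine eigenfunction does), so the ratio is strictly less than C_P, consistent with ||u||_L² ≤ C_P ||u'||_L².


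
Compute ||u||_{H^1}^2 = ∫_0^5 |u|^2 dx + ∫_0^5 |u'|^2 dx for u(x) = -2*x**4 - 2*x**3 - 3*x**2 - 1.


||u||_{H^1}^2 = 159833690/63

The H^1 norm (squared) on an interval (0, L) is
  ||u||_{H^1}^2 = ∫_0^L u(x)^2 dx + ∫_0^L u'(x)^2 dx.
Compute u'(x) = -8*x**3 - 6*x**2 - 6*x.
Then u(x)^2 = 4*x**8 + 8*x**7 + 16*x**6 + 12*x**5 + 13*x**4 + 4*x**3 + 6*x**2 + 1 and u'(x)^2 = 64*x**6 + 96*x**5 + 132*x**4 + 72*x**3 + 36*x**2.
Integrate each monomial from 0 to 5 using ∫_0^5 c·x^n dx = c·5^(n+1)/(n+1):
  ∫_0^5 u(x)^2 dx = ∫_0^5 (4*x^8 + 8*x^7 + 16*x^6 + 12*x^5 + 13*x^4 + 4*x^3 + 6*x^2 + 1) dx. Term by term:
    ∫_0^5 4*x^8 dx = 7812500/9;  ∫_0^5 8*x^7 dx = 390625;  ∫_0^5 16*x^6 dx = 1250000/7;
    ∫_0^5 12*x^5 dx = 31250;  ∫_0^5 13*x^4 dx = 8125;  ∫_0^5 4*x^3 dx = 625;
    ∫_0^5 6*x^2 dx = 250;  ∫_0^5 1 dx = 5.
  Sum: 7812500/9 + 390625 + 1250000/7 + 31250 + 8125 + 625 + 250 + 5 = 93082940/63.
  ∫_0^5 u'(x)^2 dx = ∫_0^5 (64*x^6 + 96*x^5 + 132*x^4 + 72*x^3 + 36*x^2) dx. Term by term:
    ∫_0^5 64*x^6 dx = 5000000/7;  ∫_0^5 96*x^5 dx = 250000;  ∫_0^5 132*x^4 dx = 82500;
    ∫_0^5 72*x^3 dx = 11250;  ∫_0^5 36*x^2 dx = 1500.
  Sum: 5000000/7 + 250000 + 82500 + 11250 + 1500 = 7416750/7.
Adding: ||u||_{H^1}^2 = 93082940/63 + 7416750/7 = 159833690/63.


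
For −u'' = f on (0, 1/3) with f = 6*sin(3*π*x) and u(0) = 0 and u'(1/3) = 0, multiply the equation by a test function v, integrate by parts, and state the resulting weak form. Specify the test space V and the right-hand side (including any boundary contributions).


V = {v ∈ H^1(0, 1/3) : v(0) = 0} (test functions vanish at x = 0 where u is specified); weak form: ∫_0^1/3 u'v' dx = ∫_0^1/3 (6*sin(3*π*x)) v dx for all v ∈ V.

Multiply both sides by a test function v and integrate from 0 to 1/3:
  ∫_0^1/3 −u''(x) v(x) dx = ∫_0^1/3 f(x) v(x) dx.
Integrate the LHS by parts once:
  ∫_0^1/3 −u'' v dx = −[u'(x) v(x)]_0^1/3 + ∫_0^1/3 u'(x) v'(x) dx.
Thus ∫_0^1/3 u'(x) v'(x) dx = ∫_0^1/3 f(x) v(x) dx + [u'(x) v(x)]_0^1/3.
Choose V so that boundary terms are either known or forced to vanish.
Mixed BC: u(0) = 0 (Dirichlet) and u'(1/3) = 0 (Neumann). Define V = {v ∈ H^1(0, 1/3) : v(0) = 0}. Then [u' v]_0^1/3 = u'(1/3)·v(1/3) − u'(0)·0 = 0.
Weak formulation: find u (satisfying any essential BC) such that ∫_0^1/3 u'(x) v'(x) dx = ∫_0^1/3 f v dx for all v ∈ V (Dirichlet at 0 absorbed into V; the Neumann datum at x = 1/3 is zero, so no boundary term remains).
Substituting f(x) = 6*sin(3*π*x), the right-hand side is ∫_0^1/3 (6*sin(3*π*x)) v dx.


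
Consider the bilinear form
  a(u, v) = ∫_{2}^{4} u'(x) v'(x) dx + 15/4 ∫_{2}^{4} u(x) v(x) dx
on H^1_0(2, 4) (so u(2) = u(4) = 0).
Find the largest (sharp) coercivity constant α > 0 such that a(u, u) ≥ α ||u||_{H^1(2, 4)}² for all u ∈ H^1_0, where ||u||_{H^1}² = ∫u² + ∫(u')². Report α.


α = 1

Coercivity of a(·,·) on H^1_0(2, 4) means a(u, u) ≥ α ||u||_{H^1}² for every u ∈ H^1_0.
The interval has length L = 2, and Poincaré/coercivity depend only on L. Here a(u, u) = ∫(u')² + (15/4)·∫u².
Here c = 15/4 ≥ 1, so a(u,u) = ∫(u')² + c∫u² ≥ ∫(u')² + ∫u² = ||u||_{H^1}², i.e. α = 1 works. No larger α is possible: a(u,u) ≥ α||u||_{H^1}² means (1−α)∫(u')² ≥ (α−c)∫u², and for the modes u_n = sin(nπ(x−x₀)/L) (x₀ the left endpoint) one has ∫u_n²/∫(u_n')² = (L/(nπ))² → 0, so a(u_n,u_n)/||u_n||_{H^1}² → 1. Hence the optimal constant is α = 1.
Therefore α = 1.


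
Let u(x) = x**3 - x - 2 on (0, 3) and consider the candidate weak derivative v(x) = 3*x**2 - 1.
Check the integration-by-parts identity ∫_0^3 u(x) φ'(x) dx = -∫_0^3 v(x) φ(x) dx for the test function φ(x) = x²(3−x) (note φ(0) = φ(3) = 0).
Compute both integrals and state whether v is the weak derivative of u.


LHS = -1323/20, RHS = -1323/20. Yes, v = u' weakly.

u(x) = x**3 - x - 2, classical derivative u'(x) = 3*x**2 - 1.
φ(x) = x²(3−x), so φ'(x) = 3*x*(2 - x).
Note φ(0) = φ(3) = 0, so the boundary term u·φ vanishes.
LHS = ∫_0^3 u(x) φ'(x) dx = ∫_0^3 (-3*x^5 + 6*x^4 + 3*x^3 - 12*x) dx. Term by term:
  ∫_0^3 -3*x^5 dx = -729/2;  ∫_0^3 6*x^4 dx = 1458/5;  ∫_0^3 3*x^3 dx = 243/4;
  ∫_0^3 -12*x dx = -54.
Sum: -729/2 + 1458/5 + 243/4 − 54 = -1323/20.
So LHS = -1323/20.
∫_0^3 v(x) φ(x) dx = ∫_0^3 (-3*x^5 + 9*x^4 + x^3 - 3*x^2) dx. Term by term:
  ∫_0^3 -3*x^5 dx = -729/2;  ∫_0^3 9*x^4 dx = 2187/5;  ∫_0^3 x^3 dx = 81/4;
  ∫_0^3 -3*x^2 dx = -27.
Sum: -729/2 + 2187/5 + 81/4 − 27 = 1323/20.
So RHS = -∫_0^3 v(x) φ(x) dx = -1323/20.
LHS = RHS, so the identity holds for this test φ.
Moreover u is smooth here and v(x) = u'(x) = 3*x**2 - 1 pointwise, so the identity holds for every test function. Hence v is the weak derivative of u.


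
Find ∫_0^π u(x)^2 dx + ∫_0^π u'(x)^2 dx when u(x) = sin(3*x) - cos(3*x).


||u||_{H^1(0,π)}^2 = 10*π

u'(x) = 3*sin(3*x) + 3*cos(3*x).
Expand u² and (u')² and integrate term by term on (0, π), using: for integers n ≥ 1, ∫_0^π sin²(nx) dx = ∫_0^π cos²(nx) dx = π/2; for n ≠ n', ∫_0^π sin(nx)sin(n'x) dx = ∫_0^π cos(nx)cos(n'x) dx = 0; and by product-to-sum, ∫_0^π sin(nx)cos(n'x) dx = ½∫_0^π [sin((n+n')x) + sin((n−n')x)] dx, which is 0 when n+n' is even and 2n/(n²−n'²) when n+n' is odd (it need not vanish on (0, π)).
  u² squared terms: (-1)²·∫cos(3x)² dx = 1·π/2 = π/2;  (1)²·∫sin(3x)² dx = 1·π/2 = π/2.
  u² cross terms: 2·(-1)·(1)·∫cos(3x)·sin(3x) dx = -2·(0) = 0.
  So ∫_0^π u² dx = π/2 + π/2 + 0 = π.
  (u')² squared terms: (3)²·∫cos(3x)² dx = 9·π/2 = 9*π/2;  (3)²·∫sin(3x)² dx = 9·π/2 = 9*π/2.
  (u')² cross terms: 2·(3)·(3)·∫cos(3x)·sin(3x) dx = 18·(0) = 0.
  So ∫_0^π (u')² dx = 9*π/2 + 9*π/2 + 0 = 9*π.
||u||_{H^1}^2 = (π) + (9*π) = 10*π.


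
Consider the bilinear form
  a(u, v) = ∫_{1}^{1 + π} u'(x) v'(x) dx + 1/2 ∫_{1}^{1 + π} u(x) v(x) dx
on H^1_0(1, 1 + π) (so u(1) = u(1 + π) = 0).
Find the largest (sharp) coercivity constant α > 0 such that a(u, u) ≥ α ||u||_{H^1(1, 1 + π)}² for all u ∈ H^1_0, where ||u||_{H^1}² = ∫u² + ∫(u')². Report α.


α = 3/4

Coercivity of a(·,·) on H^1_0(1, 1 + π) means a(u, u) ≥ α ||u||_{H^1}² for every u ∈ H^1_0.
The interval has length L = π, and Poincaré/coercivity depend only on L. Here a(u, u) = ∫(u')² + (1/2)·∫u².
Here 0 < c = 1/2 < 1. The condition a(u,u) ≥ α||u||_{H^1}² reads (1−α)∫(u')² ≥ (α−c)∫u². Any admissible α is ≤ 1 (rapidly oscillating u have ∫u²/∫(u')² → 0), and α = 1 would force 0 ≥ (1−c)∫u², impossible since c < 1; so 1−α > 0. By the sharp Poincaré inequality on H^1_0 of an interval of length L, ∫(u')² ≥ (π/L)²∫u² with equality for the first sine mode sin(π(x−x₀)/L) (x₀ the left endpoint), so the inequality holds for all u iff (1−α)(π/L)² ≥ α − c, i.e. α ≤ ((π/L)² + c)/((π/L)² + 1) = (1 + c(L/π)²)/(1 + (L/π)²). With (π/L)² = 1 and c = 1/2, the largest admissible constant is α = ((π/L)² + c)/((π/L)² + 1).
Simplifying, α = 3/4.


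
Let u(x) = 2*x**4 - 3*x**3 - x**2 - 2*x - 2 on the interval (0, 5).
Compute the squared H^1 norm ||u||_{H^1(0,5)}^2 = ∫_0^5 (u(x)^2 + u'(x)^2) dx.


||u||_{H^1}^2 = 89600365/126

The H^1 norm (squared) on an interval (0, L) is
  ||u||_{H^1}^2 = ∫_0^L u(x)^2 dx + ∫_0^L u'(x)^2 dx.
Compute u'(x) = 8*x**3 - 9*x**2 - 2*x - 2.
Then u(x)^2 = 4*x**8 - 12*x**7 + 5*x**6 - 2*x**5 + 5*x**4 + 16*x**3 + 8*x**2 + 8*x + 4 and u'(x)^2 = 64*x**6 - 144*x**5 + 49*x**4 + 4*x**3 + 40*x**2 + 8*x + 4.
Integrate each monomial from 0 to 5 using ∫_0^5 c·x^n dx = c·5^(n+1)/(n+1):
  ∫_0^5 u(x)^2 dx = ∫_0^5 (4*x^8 - 12*x^7 + 5*x^6 - 2*x^5 + 5*x^4 + 16*x^3 + 8*x^2 + 8*x + 4) dx. Term by term:
    ∫_0^5 4*x^8 dx = 7812500/9;  ∫_0^5 -12*x^7 dx = -1171875/2;  ∫_0^5 5*x^6 dx = 390625/7;
    ∫_0^5 -2*x^5 dx = -15625/3;  ∫_0^5 5*x^4 dx = 3125;  ∫_0^5 16*x^3 dx = 2500;
    ∫_0^5 8*x^2 dx = 1000/3;  ∫_0^5 8*x dx = 100;  ∫_0^5 4 dx = 20.
  Sum: 7812500/9 − 1171875/2 + 390625/7 − 15625/3 + 3125 + 2500 + 1000/3 + 100 + 20 = 42687745/126.
  ∫_0^5 u'(x)^2 dx = ∫_0^5 (64*x^6 - 144*x^5 + 49*x^4 + 4*x^3 + 40*x^2 + 8*x + 4) dx. Term by term:
    ∫_0^5 64*x^6 dx = 5000000/7;  ∫_0^5 -144*x^5 dx = -375000;  ∫_0^5 49*x^4 dx = 30625;
    ∫_0^5 4*x^3 dx = 625;  ∫_0^5 40*x^2 dx = 5000/3;  ∫_0^5 8*x dx = 100;
    ∫_0^5 4 dx = 20.
  Sum: 5000000/7 − 375000 + 30625 + 625 + 5000/3 + 100 + 20 = 7818770/21.
Adding: ||u||_{H^1}^2 = 42687745/126 + 7818770/21 = 89600365/126.


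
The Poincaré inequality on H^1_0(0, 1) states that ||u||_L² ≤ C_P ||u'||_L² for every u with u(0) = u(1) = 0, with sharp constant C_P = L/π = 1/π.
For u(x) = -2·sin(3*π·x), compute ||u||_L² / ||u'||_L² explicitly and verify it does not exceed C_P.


||u||_L² / ||u'||_L² = 1/(3*π) < C_P = 1/π.

u(x) = -2·sin(3*π·x), so u'(x) = -6*π*cos(3*π*x).
Writing u(x) = A·sin(kπx/L) with A = -2 and k = 3, use ∫_0^L sin²(kπx/L) dx = L/2 and ∫_0^L cos²(kπx/L) dx = L/2.
u² = 4·sin²(3*π·x) and (u')² = 36*π^2·cos²(3*π·x), and each of sin², cos² integrates to L/2 = 1/2 over (0, 1).
∫_0^1 u² dx = 2, so ||u||_L² = sqrt(2).
∫_0^1 (u')² dx = 18*π^2, so ||u'||_L² = 3*sqrt(2)*π.
Ratio ||u||_L² / ||u'||_L² = 1/(3*π).
Sharp Poincaré constant on H^1_0(0, 1) is C_P = L/π = 1/π, achieved by sin(π·x).
This is the k = 3 harmonic; the ratio L/(kπ) is strictly less than C_P = L/π, consistent with the sharp inequality ||u||_L² ≤ C_P ||u'||_L².


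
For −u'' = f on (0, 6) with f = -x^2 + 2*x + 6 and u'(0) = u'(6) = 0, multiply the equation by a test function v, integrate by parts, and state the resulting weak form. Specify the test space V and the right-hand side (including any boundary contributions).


V = H^1(0, 6) (no boundary constraint on v; u is determined up to an additive constant); weak form: ∫_0^6 u'v' dx = ∫_0^6 (-x^2 + 2*x + 6) v dx for all v ∈ V.

Multiply both sides by a test function v and integrate from 0 to 6:
  ∫_0^6 −u''(x) v(x) dx = ∫_0^6 f(x) v(x) dx.
Integrate the LHS by parts once:
  ∫_0^6 −u'' v dx = −[u'(x) v(x)]_0^6 + ∫_0^6 u'(x) v'(x) dx.
Thus ∫_0^6 u'(x) v'(x) dx = ∫_0^6 f(x) v(x) dx + [u'(x) v(x)]_0^6.
Choose V so that boundary terms are either known or forced to vanish.
u has homogeneous Neumann: u'(0) = u'(6) = 0. So [u' v]_0^6 = 0·v(6) − 0·v(0) = 0 for any v; take V = H^1(0, 6).
Weak formulation: find u (satisfying any essential BC) such that ∫_0^6 u'(x) v'(x) dx = ∫_0^6 f v dx for all v ∈ V (homogeneous Neumann, so boundary terms vanish).
Substituting f(x) = -x^2 + 2*x + 6, the right-hand side is ∫_0^6 (-x^2 + 2*x + 6) v dx.
Compatibility check (pure Neumann): taking v ≡ 1 ∈ V gives 0 = ∫_0^6 f dx + (0) − (0), i.e. ∫_0^6 f dx must equal u'(0) − u'(6) = 0. Indeed ∫_0^6 (-x^2 + 2*x + 6) dx = 0, so the data are compatible. The solution is then unique only up to an additive constant (fix it e.g. by requiring ∫_0^6 u dx = 0).


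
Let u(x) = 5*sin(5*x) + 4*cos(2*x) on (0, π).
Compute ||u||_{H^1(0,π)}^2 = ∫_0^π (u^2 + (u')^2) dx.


||u||_{H^1(0,π)}^2 = 2000/21 + 365*π

u'(x) = -8*sin(2*x) + 25*cos(5*x).
Expand u² and (u')² and integrate term by term on (0, π), using: for integers n ≥ 1, ∫_0^π sin²(nx) dx = ∫_0^π cos²(nx) dx = π/2; for n ≠ n', ∫_0^π sin(nx)sin(n'x) dx = ∫_0^π cos(nx)cos(n'x) dx = 0; and by product-to-sum, ∫_0^π sin(nx)cos(n'x) dx = ½∫_0^π [sin((n+n')x) + sin((n−n')x)] dx, which is 0 when n+n' is even and 2n/(n²−n'²) when n+n' is odd (it need not vanish on (0, π)).
  u² squared terms: (4)²·∫cos(2x)² dx = 16·π/2 = 8*π;  (5)²·∫sin(5x)² dx = 25·π/2 = 25*π/2.
  u² cross terms: 2·(4)·(5)·∫cos(2x)·sin(5x) dx = 40·(10/21) = 400/21.
  So ∫_0^π u² dx = 8*π + 25*π/2 + 400/21 = 400/21 + 41*π/2.
  (u')² squared terms: (-8)²·∫sin(2x)² dx = 64·π/2 = 32*π;  (25)²·∫cos(5x)² dx = 625·π/2 = 625*π/2.
  (u')² cross terms: 2·(-8)·(25)·∫sin(2x)·cos(5x) dx = -400·(-4/21) = 1600/21.
  So ∫_0^π (u')² dx = 32*π + 625*π/2 + 1600/21 = 1600/21 + 689*π/2.
||u||_{H^1}^2 = (400/21 + 41*π/2) + (1600/21 + 689*π/2) = 2000/21 + 365*π.


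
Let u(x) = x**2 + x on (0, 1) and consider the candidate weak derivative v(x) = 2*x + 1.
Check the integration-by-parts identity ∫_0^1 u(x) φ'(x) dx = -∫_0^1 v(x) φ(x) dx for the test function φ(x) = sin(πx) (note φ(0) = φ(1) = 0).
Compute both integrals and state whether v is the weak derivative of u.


LHS = -4/π, RHS = -4/π. Yes, v = u' weakly.

u(x) = x**2 + x, classical derivative u'(x) = 2*x + 1.
φ(x) = sin(πx), so φ'(x) = π*cos(π*x).
Note φ(0) = φ(1) = 0, so the boundary term u·φ vanishes.
LHS = ∫_0^1 u(x) φ'(x) dx = ∫_0^1 (π*x^2*cos(π*x) + π*x*cos(π*x)) dx. Term by term:
  ∫_0^1 π*x*cos(π*x) dx = -2/π;  ∫_0^1 π*x^2*cos(π*x) dx = -2/π.
Sum: -2/π − 2/π = -4/π.
So LHS = -4/π.
∫_0^1 v(x) φ(x) dx = ∫_0^1 (2*x*sin(π*x) + sin(π*x)) dx. Term by term:
  ∫_0^1 2*x*sin(π*x) dx = 2/π;  ∫_0^1 sin(π*x) dx = 2/π.
Sum: 2/π + 2/π = 4/π.
So RHS = -∫_0^1 v(x) φ(x) dx = -4/π.
LHS = RHS, so the identity holds for this test φ.
Moreover u is smooth here and v(x) = u'(x) = 2*x + 1 pointwise, so the identity holds for every test function. Hence v is the weak derivative of u.


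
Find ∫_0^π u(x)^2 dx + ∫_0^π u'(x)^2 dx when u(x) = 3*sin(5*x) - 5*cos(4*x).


||u||_{H^1(0,π)}^2 = -1700/3 + 659*π/2

u'(x) = 20*sin(4*x) + 15*cos(5*x).
Expand u² and (u')² and integrate term by term on (0, π), using: for integers n ≥ 1, ∫_0^π sin²(nx) dx = ∫_0^π cos²(nx) dx = π/2; for n ≠ n', ∫_0^π sin(nx)sin(n'x) dx = ∫_0^π cos(nx)cos(n'x) dx = 0; and by product-to-sum, ∫_0^π sin(nx)cos(n'x) dx = ½∫_0^π [sin((n+n')x) + sin((n−n')x)] dx, which is 0 when n+n' is even and 2n/(n²−n'²) when n+n' is odd (it need not vanish on (0, π)).
  u² squared terms: (-5)²·∫cos(4x)² dx = 25·π/2 = 25*π/2;  (3)²·∫sin(5x)² dx = 9·π/2 = 9*π/2.
  u² cross terms: 2·(-5)·(3)·∫cos(4x)·sin(5x) dx = -30·(10/9) = -100/3.
  So ∫_0^π u² dx = 25*π/2 + 9*π/2 − 100/3 = -100/3 + 17*π.
  (u')² squared terms: (15)²·∫cos(5x)² dx = 225·π/2 = 225*π/2;  (20)²·∫sin(4x)² dx = 400·π/2 = 200*π.
  (u')² cross terms: 2·(15)·(20)·∫cos(5x)·sin(4x) dx = 600·(-8/9) = -1600/3.
  So ∫_0^π (u')² dx = 225*π/2 + 200*π − 1600/3 = -1600/3 + 625*π/2.
||u||_{H^1}^2 = (-100/3 + 17*π) + (-1600/3 + 625*π/2) = -1700/3 + 659*π/2.
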